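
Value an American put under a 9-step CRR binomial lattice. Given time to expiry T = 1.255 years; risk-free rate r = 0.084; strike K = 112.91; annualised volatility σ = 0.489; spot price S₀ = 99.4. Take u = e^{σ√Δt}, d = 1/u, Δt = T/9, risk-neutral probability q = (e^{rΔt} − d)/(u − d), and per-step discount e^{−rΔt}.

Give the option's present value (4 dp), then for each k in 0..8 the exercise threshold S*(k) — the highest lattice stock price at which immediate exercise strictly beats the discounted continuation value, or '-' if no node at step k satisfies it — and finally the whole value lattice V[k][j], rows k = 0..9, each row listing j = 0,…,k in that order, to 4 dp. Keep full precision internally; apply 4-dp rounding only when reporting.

Δt=0.13944, u=1.20034, d=0.83310, q=0.48656, disc=e^(-rΔt)=0.98836
k=9 terminal: V=max(K-S,0) → 93.6945 85.2240 73.0197 55.4355 30.1000 0.0000 0.0000 0.0000 0.0000 0.0000
k=8: j=0 S=23.0652 intr=89.8448 cont=88.5300 V=89.8448[EX]; j=1 S=33.2326 intr=79.6774 cont=78.3626 V=79.6774[EX]; j=2 S=47.8819 intr=65.0281 cont=63.7133 V=65.0281[EX]; j=3 S=68.9888 intr=43.9212 cont=42.6063 V=43.9212[EX]; j=4 S=99.4000 intr=13.5100 cont=15.2746 V=15.2746[hold]; j=5 S=143.2168 intr=0.0000 cont=0.0000 V=0.0000[hold]; j=6 S=206.3486 intr=0.0000 cont=0.0000 V=0.0000[hold]; j=7 S=297.3096 intr=0.0000 cont=0.0000 V=0.0000[hold]; j=8 S=428.3675 intr=0.0000 cont=0.0000 V=0.0000[hold]  S*(8)=68.9888
k=7: j=0 S=27.6860 intr=85.2240 cont=83.9092 V=85.2240[EX]; j=1 S=39.8903 intr=73.0197 cont=71.7048 V=73.0197[EX]; j=2 S=57.4745 intr=55.4355 cont=54.1207 V=55.4355[EX]; j=3 S=82.8100 intr=30.1000 cont=29.6338 V=30.1000[EX]; j=4 S=119.3137 intr=0.0000 cont=7.7513 V=7.7513[hold]; j=5 S=171.9086 intr=0.0000 cont=0.0000 V=0.0000[hold]; j=6 S=247.6881 intr=0.0000 cont=0.0000 V=0.0000[hold]; j=7 S=356.8722 intr=0.0000 cont=0.0000 V=0.0000[hold]  S*(7)=82.8100
k=6: j=0 S=33.2326 intr=79.6774 cont=78.3626 V=79.6774[EX]; j=1 S=47.8819 intr=65.0281 cont=63.7133 V=65.0281[EX]; j=2 S=68.9888 intr=43.9212 cont=42.6063 V=43.9212[EX]; j=3 S=99.4000 intr=13.5100 cont=19.0022 V=19.0022[hold]; j=4 S=143.2168 intr=0.0000 cont=3.9335 V=3.9335[hold]; j=5 S=206.3486 intr=0.0000 cont=0.0000 V=0.0000[hold]; j=6 S=297.3096 intr=0.0000 cont=0.0000 V=0.0000[hold]  S*(6)=68.9888
k=5: j=0 S=39.8903 intr=73.0197 cont=71.7048 V=73.0197[EX]; j=1 S=57.4745 intr=55.4355 cont=54.1207 V=55.4355[EX]; j=2 S=82.8100 intr=30.1000 cont=31.4263 V=31.4263[hold]; j=3 S=119.3137 intr=0.0000 cont=11.5345 V=11.5345[hold]; j=4 S=171.9086 intr=0.0000 cont=1.9961 V=1.9961[hold]; j=5 S=247.6881 intr=0.0000 cont=0.0000 V=0.0000[hold]  S*(5)=57.4745
k=4: j=0 S=47.8819 intr=65.0281 cont=63.7133 V=65.0281[EX]; j=1 S=68.9888 intr=43.9212 cont=43.2441 V=43.9212[EX]; j=2 S=99.4000 intr=13.5100 cont=21.4945 V=21.4945[hold]; j=3 S=143.2168 intr=0.0000 cont=6.8132 V=6.8132[hold]; j=4 S=206.3486 intr=0.0000 cont=1.0129 V=1.0129[hold]  S*(4)=68.9888
k=3: j=0 S=57.4745 intr=55.4355 cont=54.1207 V=55.4355[EX]; j=1 S=82.8100 intr=30.1000 cont=32.6249 V=32.6249[hold]; j=2 S=119.3137 intr=0.0000 cont=14.1841 V=14.1841[hold]; j=3 S=171.9086 intr=0.0000 cont=3.9446 V=3.9446[hold]  S*(3)=57.4745
k=2: j=0 S=68.9888 intr=43.9212 cont=43.8205 V=43.9212[EX]; j=1 S=99.4000 intr=13.5100 cont=23.3769 V=23.3769[hold]; j=2 S=143.2168 intr=0.0000 cont=9.0948 V=9.0948[hold]  S*(2)=68.9888
k=1: j=0 S=82.8100 intr=30.1000 cont=33.5301 V=33.5301[hold]; j=1 S=119.3137 intr=0.0000 cont=16.2365 V=16.2365[hold]  S*(1)=-
k=0: j=0 S=99.4000 intr=13.5100 cont=24.8233 V=24.8233[hold]  S*(0)=-

price = 24.8233
boundary = - - 68.9888 57.4745 68.9888 57.4745 68.9888 82.8100 68.9888
tree:
24.8233
33.5301 16.2365
43.9212 23.3769 9.0948
55.4355 32.6249 14.1841 3.9446
65.0281 43.9212 21.4945 6.8132 1.0129
73.0197 55.4355 31.4263 11.5345 1.9961 0.0000
79.6774 65.0281 43.9212 19.0022 3.9335 0.0000 0.0000
85.2240 73.0197 55.4355 30.1000 7.7513 0.0000 0.0000 0.0000
89.8448 79.6774 65.0281 43.9212 15.2746 0.0000 0.0000 0.0000 0.0000
93.6945 85.2240 73.0197 55.4355 30.1000 0.0000 0.0000 0.0000 0.0000 0.0000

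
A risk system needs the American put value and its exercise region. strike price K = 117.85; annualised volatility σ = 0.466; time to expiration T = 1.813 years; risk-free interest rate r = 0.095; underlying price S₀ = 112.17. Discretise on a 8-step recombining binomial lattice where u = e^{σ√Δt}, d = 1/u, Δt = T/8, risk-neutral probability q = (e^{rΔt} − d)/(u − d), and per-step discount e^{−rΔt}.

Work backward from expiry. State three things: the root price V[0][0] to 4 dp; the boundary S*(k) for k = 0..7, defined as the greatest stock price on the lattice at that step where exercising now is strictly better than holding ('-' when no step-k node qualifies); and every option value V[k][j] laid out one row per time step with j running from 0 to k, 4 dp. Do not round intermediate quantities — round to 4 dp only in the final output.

params: Δt=0.22662 u=1.24837 d=0.80104 q=0.49342 e^(-rΔt)=0.97870
t_8 payoffs: 98.8337 88.2144 71.6650 45.8738 5.6800 0.0000 0.0000 0.0000 0.0000
t_7: node(7,0) S=23.7394 payoff=94.1106 vs cont=91.6005 → 94.1106 [stop]  node(7,1) S=36.9962 payoff=80.8538 vs cont=78.3437 → 80.8538 [stop]  node(7,2) S=57.6561 payoff=60.1939 vs cont=57.6838 → 60.1939 [stop]  node(7,3) S=89.8531 payoff=27.9969 vs cont=25.4868 → 27.9969 [stop]  node(7,4) S=140.0298 payoff=0.0000 vs cont=2.8161 → 2.8161 [wait]  node(7,5) S=218.2269 payoff=0.0000 vs cont=0.0000 → 0.0000 [wait]  node(7,6) S=340.0918 payoff=0.0000 vs cont=0.0000 → 0.0000 [wait]  node(7,7) S=530.0098 payoff=0.0000 vs cont=0.0000 → 0.0000 [wait]  ⇒ S*(7)=89.8531
t_6: node(6,0) S=29.6356 payoff=88.2144 vs cont=85.7043 → 88.2144 [stop]  node(6,1) S=46.1850 payoff=71.6650 vs cont=69.1549 → 71.6650 [stop]  node(6,2) S=71.9762 payoff=45.8738 vs cont=43.3637 → 45.8738 [stop]  node(6,3) S=112.1700 payoff=5.6800 vs cont=15.2406 → 15.2406 [wait]  node(6,4) S=174.8093 payoff=0.0000 vs cont=1.3962 → 1.3962 [wait]  node(6,5) S=272.4283 payoff=0.0000 vs cont=0.0000 → 0.0000 [wait]  node(6,6) S=424.5609 payoff=0.0000 vs cont=0.0000 → 0.0000 [wait]  ⇒ S*(6)=71.9762
t_5: node(5,0) S=36.9962 payoff=80.8538 vs cont=78.3437 → 80.8538 [stop]  node(5,1) S=57.6561 payoff=60.1939 vs cont=57.6838 → 60.1939 [stop]  node(5,2) S=89.8531 payoff=27.9969 vs cont=30.1037 → 30.1037 [wait]  node(5,3) S=140.0298 payoff=0.0000 vs cont=8.2304 → 8.2304 [wait]  node(5,4) S=218.2269 payoff=0.0000 vs cont=0.6922 → 0.6922 [wait]  node(5,5) S=340.0918 payoff=0.0000 vs cont=0.0000 → 0.0000 [wait]  ⇒ S*(5)=57.6561
t_4: node(4,0) S=46.1850 payoff=71.6650 vs cont=69.1549 → 71.6650 [stop]  node(4,1) S=71.9762 payoff=45.8738 vs cont=44.3811 → 45.8738 [stop]  node(4,2) S=112.1700 payoff=5.6800 vs cont=18.8998 → 18.8998 [wait]  node(4,3) S=174.8093 payoff=0.0000 vs cont=4.4149 → 4.4149 [wait]  node(4,4) S=272.4283 payoff=0.0000 vs cont=0.3432 → 0.3432 [wait]  ⇒ S*(4)=71.9762
t_3: node(3,0) S=57.6561 payoff=60.1939 vs cont=57.6838 → 60.1939 [stop]  node(3,1) S=89.8531 payoff=27.9969 vs cont=31.8707 → 31.8707 [wait]  node(3,2) S=140.0298 payoff=0.0000 vs cont=11.5023 → 11.5023 [wait]  node(3,3) S=218.2269 payoff=0.0000 vs cont=2.3546 → 2.3546 [wait]  ⇒ S*(3)=57.6561
t_2: node(2,0) S=71.9762 payoff=45.8738 vs cont=45.2344 → 45.8738 [stop]  node(2,1) S=112.1700 payoff=5.6800 vs cont=21.3559 → 21.3559 [wait]  node(2,2) S=174.8093 payoff=0.0000 vs cont=6.8398 → 6.8398 [wait]  ⇒ S*(2)=71.9762
t_1: node(1,0) S=89.8531 payoff=27.9969 vs cont=33.0568 → 33.0568 [wait]  node(1,1) S=140.0298 payoff=0.0000 vs cont=13.8911 → 13.8911 [wait]  ⇒ S*(1)=-
t_0: node(0,0) S=112.1700 payoff=5.6800 vs cont=23.0975 → 23.0975 [wait]  ⇒ S*(0)=-

price = 23.0975
boundary = - - 71.9762 57.6561 71.9762 57.6561 71.9762 89.8531
tree:
23.0975
33.0568 13.8911
45.8738 21.3559 6.8398
60.1939 31.8707 11.5023 2.3546
71.6650 45.8738 18.8998 4.4149 0.3432
80.8538 60.1939 30.1037 8.2304 0.6922 0.0000
88.2144 71.6650 45.8738 15.2406 1.3962 0.0000 0.0000
94.1106 80.8538 60.1939 27.9969 2.8161 0.0000 0.0000 0.0000
98.8337 88.2144 71.6650 45.8738 5.6800 0.0000 0.0000 0.0000 0.0000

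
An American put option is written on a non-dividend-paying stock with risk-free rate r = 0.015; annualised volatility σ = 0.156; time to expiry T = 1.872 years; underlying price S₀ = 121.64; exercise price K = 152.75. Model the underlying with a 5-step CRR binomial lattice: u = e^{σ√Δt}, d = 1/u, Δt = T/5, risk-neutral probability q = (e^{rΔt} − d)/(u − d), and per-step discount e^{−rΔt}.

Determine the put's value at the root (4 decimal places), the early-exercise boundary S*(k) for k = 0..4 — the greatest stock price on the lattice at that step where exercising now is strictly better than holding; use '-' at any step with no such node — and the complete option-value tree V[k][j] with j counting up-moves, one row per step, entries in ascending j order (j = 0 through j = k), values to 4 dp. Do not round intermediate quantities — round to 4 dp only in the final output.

params: Δt=0.37440 u=1.10016 d=0.90896 q=0.50561 e^(-rΔt)=0.99440
t_5 payoffs: 77.2753 61.3994 42.1840 18.9268 0.0000 0.0000
t_4: node(4,0) S=83.0341 payoff=69.7159 vs cont=68.8605 → 69.7159 [stop]  node(4,1) S=100.5001 payoff=52.2499 vs cont=51.3945 → 52.2499 [stop]  node(4,2) S=121.6400 payoff=31.1100 vs cont=30.2546 → 31.1100 [stop]  node(4,3) S=147.2266 payoff=5.5234 vs cont=9.3048 → 9.3048 [wait]  node(4,4) S=178.1954 payoff=0.0000 vs cont=0.0000 → 0.0000 [wait]  ⇒ S*(4)=121.6400
t_3: node(3,0) S=91.3506 payoff=61.3994 vs cont=60.5440 → 61.3994 [stop]  node(3,1) S=110.5660 payoff=42.1840 vs cont=41.3286 → 42.1840 [stop]  node(3,2) S=133.8232 payoff=18.9268 vs cont=19.9726 → 19.9726 [wait]  node(3,3) S=161.9725 payoff=0.0000 vs cont=4.5744 → 4.5744 [wait]  ⇒ S*(3)=110.5660
t_2: node(2,0) S=100.5001 payoff=52.2499 vs cont=51.3945 → 52.2499 [stop]  node(2,1) S=121.6400 payoff=31.1100 vs cont=30.7804 → 31.1100 [stop]  node(2,2) S=147.2266 payoff=5.5234 vs cont=12.1189 → 12.1189 [wait]  ⇒ S*(2)=121.6400
t_1: node(1,0) S=110.5660 payoff=42.1840 vs cont=41.3286 → 42.1840 [stop]  node(1,1) S=133.8232 payoff=18.9268 vs cont=21.3874 → 21.3874 [wait]  ⇒ S*(1)=110.5660
t_0: node(0,0) S=121.6400 payoff=31.1100 vs cont=31.4917 → 31.4917 [wait]  ⇒ S*(0)=-

price = 31.4917
boundary = - 110.5660 121.6400 110.5660 121.6400
tree:
31.4917
42.1840 21.3874
52.2499 31.1100 12.1189
61.3994 42.1840 19.9726 4.5744
69.7159 52.2499 31.1100 9.3048 0.0000
77.2753 61.3994 42.1840 18.9268 0.0000 0.0000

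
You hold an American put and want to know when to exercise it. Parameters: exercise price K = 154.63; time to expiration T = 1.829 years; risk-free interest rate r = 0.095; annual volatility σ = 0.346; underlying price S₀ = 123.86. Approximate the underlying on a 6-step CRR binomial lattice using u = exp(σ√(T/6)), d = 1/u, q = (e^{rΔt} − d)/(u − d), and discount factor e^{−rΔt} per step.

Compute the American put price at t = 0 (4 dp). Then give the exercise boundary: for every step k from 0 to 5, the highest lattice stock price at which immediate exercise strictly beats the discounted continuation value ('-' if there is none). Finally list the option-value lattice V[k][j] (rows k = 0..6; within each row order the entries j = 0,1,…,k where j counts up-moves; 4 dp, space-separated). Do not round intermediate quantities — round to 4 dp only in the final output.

price = 34.2213
boundary = - 102.3215 84.5283 102.3215 84.5283 102.3215
tree:
34.2213
52.3085 20.0073
70.1017 32.9759 9.5641
84.8007 52.3085 17.5830 2.9508
96.9436 70.1017 31.1784 6.4467 0.0000
106.9749 84.8007 52.3085 14.0842 0.0000 0.0000
115.2619 96.9436 70.1017 30.7700 0.0000 0.0000 0.0000

Δt=0.30483, u=1.21050, d=0.82611, q=0.52883, disc=e^(-rΔt)=0.97146
k=6 terminal: V=max(K-S,0) → 115.2619 96.9436 70.1017 30.7700 0.0000 0.0000 0.0000
k=5: j=0 S=47.6551 intr=106.9749 cont=102.5612 V=106.9749[EX]; j=1 S=69.8293 intr=84.8007 cont=80.3869 V=84.8007[EX]; j=2 S=102.3215 intr=52.3085 cont=47.8948 V=52.3085[EX]; j=3 S=149.9324 intr=4.6976 cont=14.0842 V=14.0842[hold]; j=4 S=219.6970 intr=0.0000 cont=0.0000 V=0.0000[hold]; j=5 S=321.9237 intr=0.0000 cont=0.0000 V=0.0000[hold]  S*(5)=102.3215
k=4: j=0 S=57.6864 intr=96.9436 cont=92.5298 V=96.9436[EX]; j=1 S=84.5283 intr=70.1017 cont=65.6879 V=70.1017[EX]; j=2 S=123.8600 intr=30.7700 cont=31.1784 V=31.1784[hold]; j=3 S=181.4930 intr=0.0000 cont=6.4467 V=6.4467[hold]; j=4 S=265.9430 intr=0.0000 cont=0.0000 V=0.0000[hold]  S*(4)=84.5283
k=3: j=0 S=69.8293 intr=84.8007 cont=80.3869 V=84.8007[EX]; j=1 S=102.3215 intr=52.3085 cont=48.1046 V=52.3085[EX]; j=2 S=149.9324 intr=4.6976 cont=17.5830 V=17.5830[hold]; j=3 S=219.6970 intr=0.0000 cont=2.9508 V=2.9508[hold]  S*(3)=102.3215
k=2: j=0 S=84.5283 intr=70.1017 cont=65.6879 V=70.1017[EX]; j=1 S=123.8600 intr=30.7700 cont=32.9759 V=32.9759[hold]; j=2 S=181.4930 intr=0.0000 cont=9.5641 V=9.5641[hold]  S*(2)=84.5283
k=1: j=0 S=102.3215 intr=52.3085 cont=49.0280 V=52.3085[EX]; j=1 S=149.9324 intr=4.6976 cont=20.0073 V=20.0073[hold]  S*(1)=102.3215
k=0: j=0 S=123.8600 intr=30.7700 cont=34.2213 V=34.2213[hold]  S*(0)=-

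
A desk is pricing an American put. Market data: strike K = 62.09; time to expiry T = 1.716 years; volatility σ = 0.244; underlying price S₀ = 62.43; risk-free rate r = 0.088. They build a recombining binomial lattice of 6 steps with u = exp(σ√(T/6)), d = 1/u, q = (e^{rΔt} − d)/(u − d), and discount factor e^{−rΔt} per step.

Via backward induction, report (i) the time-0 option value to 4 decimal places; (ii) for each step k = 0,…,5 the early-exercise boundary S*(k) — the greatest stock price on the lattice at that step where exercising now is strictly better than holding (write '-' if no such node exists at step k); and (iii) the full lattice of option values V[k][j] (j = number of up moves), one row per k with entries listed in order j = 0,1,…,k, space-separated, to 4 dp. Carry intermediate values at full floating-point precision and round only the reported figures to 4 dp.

Δt=0.28600  u=1.13939  d=0.87767  q=0.56481  discount=0.97515
step 6 (expiry): payoffs max(K−S,0) = 33.5555 25.0466 14.0003 0.0000 0.0000 0.0000 0.0000
step 5: (k=5,j=0): S=32.5118, (K−S)⁺=29.5782, hold=28.0350 ⇒ V=29.5782 exercise | (k=5,j=1): S=42.2067, (K−S)⁺=19.8833, hold=18.3401 ⇒ V=19.8833 exercise | (k=5,j=2): S=54.7927, (K−S)⁺=7.2973, hold=5.9414 ⇒ V=7.2973 exercise | (k=5,j=3): S=71.1318, (K−S)⁺=0.0000, hold=0.0000 ⇒ V=0.0000 continue | (k=5,j=4): S=92.3432, (K−S)⁺=0.0000, hold=0.0000 ⇒ V=0.0000 continue | (k=5,j=5): S=119.8798, (K−S)⁺=0.0000, hold=0.0000 ⇒ V=0.0000 continue  boundary S*=54.7927
step 4: (k=4,j=0): S=37.0434, (K−S)⁺=25.0466, hold=23.5034 ⇒ V=25.0466 exercise | (k=4,j=1): S=48.0897, (K−S)⁺=14.0003, hold=12.4571 ⇒ V=14.0003 exercise | (k=4,j=2): S=62.4300, (K−S)⁺=0.0000, hold=3.0968 ⇒ V=3.0968 continue | (k=4,j=3): S=81.0465, (K−S)⁺=0.0000, hold=0.0000 ⇒ V=0.0000 continue | (k=4,j=4): S=105.2145, (K−S)⁺=0.0000, hold=0.0000 ⇒ V=0.0000 continue  boundary S*=48.0897
step 3: (k=3,j=0): S=42.2067, (K−S)⁺=19.8833, hold=18.3401 ⇒ V=19.8833 exercise | (k=3,j=1): S=54.7927, (K−S)⁺=7.2973, hold=7.6470 ⇒ V=7.6470 continue | (k=3,j=2): S=71.1318, (K−S)⁺=0.0000, hold=1.3142 ⇒ V=1.3142 continue | (k=3,j=3): S=92.3432, (K−S)⁺=0.0000, hold=0.0000 ⇒ V=0.0000 continue  boundary S*=42.2067
step 2: (k=2,j=0): S=48.0897, (K−S)⁺=14.0003, hold=12.6497 ⇒ V=14.0003 exercise | (k=2,j=1): S=62.4300, (K−S)⁺=0.0000, hold=3.9690 ⇒ V=3.9690 continue | (k=2,j=2): S=81.0465, (K−S)⁺=0.0000, hold=0.5577 ⇒ V=0.5577 continue  boundary S*=48.0897
step 1: (k=1,j=0): S=54.7927, (K−S)⁺=7.2973, hold=8.1274 ⇒ V=8.1274 continue | (k=1,j=1): S=71.1318, (K−S)⁺=0.0000, hold=1.9915 ⇒ V=1.9915 continue  boundary S*=-
step 0: (k=0,j=0): S=62.4300, (K−S)⁺=0.0000, hold=4.5459 ⇒ V=4.5459 continue  boundary S*=-

price = 4.5459
boundary = - - 48.0897 42.2067 48.0897 54.7927
tree:
4.5459
8.1274 1.9915
14.0003 3.9690 0.5577
19.8833 7.6470 1.3142 0.0000
25.0466 14.0003 3.0968 0.0000 0.0000
29.5782 19.8833 7.2973 0.0000 0.0000 0.0000
33.5555 25.0466 14.0003 0.0000 0.0000 0.0000 0.0000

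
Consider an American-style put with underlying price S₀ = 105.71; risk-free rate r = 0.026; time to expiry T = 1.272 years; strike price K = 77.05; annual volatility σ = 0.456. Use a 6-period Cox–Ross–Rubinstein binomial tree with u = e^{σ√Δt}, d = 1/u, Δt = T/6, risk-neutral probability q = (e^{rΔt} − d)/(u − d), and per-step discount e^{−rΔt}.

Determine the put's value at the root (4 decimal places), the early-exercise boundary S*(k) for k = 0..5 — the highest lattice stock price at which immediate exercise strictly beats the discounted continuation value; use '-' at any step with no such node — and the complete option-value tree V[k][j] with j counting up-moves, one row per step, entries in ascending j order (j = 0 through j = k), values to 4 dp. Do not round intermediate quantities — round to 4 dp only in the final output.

Δt=0.21200, u=1.23363, d=0.81062, q=0.46077, disc=e^(-rΔt)=0.99450
k=6 terminal: V=max(K-S,0) → 47.0574 31.4062 7.5878 0.0000 0.0000 0.0000 0.0000
k=5: j=0 S=36.9997 intr=40.0503 cont=39.6268 V=40.0503[EX]; j=1 S=56.3073 intr=20.7427 cont=20.3191 V=20.7427[EX]; j=2 S=85.6904 intr=0.0000 cont=4.0691 V=4.0691[hold]; j=3 S=130.4067 intr=0.0000 cont=0.0000 V=0.0000[hold]; j=4 S=198.4573 intr=0.0000 cont=0.0000 V=0.0000[hold]; j=5 S=302.0191 intr=0.0000 cont=0.0000 V=0.0000[hold]  S*(5)=56.3073
k=4: j=0 S=45.6438 intr=31.4062 cont=30.9827 V=31.4062[EX]; j=1 S=69.4622 intr=7.5878 cont=12.9882 V=12.9882[hold]; j=2 S=105.7100 intr=0.0000 cont=2.1821 V=2.1821[hold]; j=3 S=160.8731 intr=0.0000 cont=0.0000 V=0.0000[hold]; j=4 S=244.8222 intr=0.0000 cont=0.0000 V=0.0000[hold]  S*(4)=45.6438
k=3: j=0 S=56.3073 intr=20.7427 cont=22.7938 V=22.7938[hold]; j=1 S=85.6904 intr=0.0000 cont=7.9651 V=7.9651[hold]; j=2 S=130.4067 intr=0.0000 cont=1.1702 V=1.1702[hold]; j=3 S=198.4573 intr=0.0000 cont=0.0000 V=0.0000[hold]  S*(3)=-
k=2: j=0 S=69.4622 intr=7.5878 cont=15.8734 V=15.8734[hold]; j=1 S=105.7100 intr=0.0000 cont=4.8076 V=4.8076[hold]; j=2 S=160.8731 intr=0.0000 cont=0.6275 V=0.6275[hold]  S*(2)=-
k=1: j=0 S=85.6904 intr=0.0000 cont=10.7154 V=10.7154[hold]; j=1 S=130.4067 intr=0.0000 cont=2.8657 V=2.8657[hold]  S*(1)=-
k=0: j=0 S=105.7100 intr=0.0000 cont=7.0595 V=7.0595[hold]  S*(0)=-

price = 7.0595
boundary = - - - - 45.6438 56.3073
tree:
7.0595
10.7154 2.8657
15.8734 4.8076 0.6275
22.7938 7.9651 1.1702 0.0000
31.4062 12.9882 2.1821 0.0000 0.0000
40.0503 20.7427 4.0691 0.0000 0.0000 0.0000
47.0574 31.4062 7.5878 0.0000 0.0000 0.0000 0.0000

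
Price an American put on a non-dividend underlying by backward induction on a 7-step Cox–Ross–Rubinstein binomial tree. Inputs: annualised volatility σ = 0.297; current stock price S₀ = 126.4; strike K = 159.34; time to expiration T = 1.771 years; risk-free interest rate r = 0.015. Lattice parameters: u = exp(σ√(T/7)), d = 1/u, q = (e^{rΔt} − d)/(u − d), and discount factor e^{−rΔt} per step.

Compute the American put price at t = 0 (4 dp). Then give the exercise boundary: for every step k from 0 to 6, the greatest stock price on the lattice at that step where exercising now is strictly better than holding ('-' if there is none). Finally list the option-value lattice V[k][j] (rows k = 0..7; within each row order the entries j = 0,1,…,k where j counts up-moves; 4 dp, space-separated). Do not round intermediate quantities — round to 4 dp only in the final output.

params: Δt=0.25300 u=1.16112 d=0.86123 q=0.47540 e^(-rΔt)=0.99621
t_7 payoffs: 114.9181 99.4500 78.5958 50.4799 12.5739 0.0000 0.0000 0.0000
t_6: node(6,0) S=51.5794 payoff=107.7606 vs cont=107.1571 → 107.7606 [stop]  node(6,1) S=69.5397 payoff=89.8003 vs cont=89.1967 → 89.8003 [stop]  node(6,2) S=93.7540 payoff=65.5860 vs cont=64.9824 → 65.5860 [stop]  node(6,3) S=126.4000 payoff=32.9400 vs cont=32.3365 → 32.9400 [stop]  node(6,4) S=170.4136 payoff=0.0000 vs cont=6.5713 → 6.5713 [wait]  node(6,5) S=229.7530 payoff=0.0000 vs cont=0.0000 → 0.0000 [wait]  node(6,6) S=309.7550 payoff=0.0000 vs cont=0.0000 → 0.0000 [wait]  ⇒ S*(6)=126.4000
t_5: node(5,0) S=59.8900 payoff=99.4500 vs cont=98.8464 → 99.4500 [stop]  node(5,1) S=80.7442 payoff=78.5958 vs cont=77.9922 → 78.5958 [stop]  node(5,2) S=108.8601 payoff=50.4799 vs cont=49.8764 → 50.4799 [stop]  node(5,3) S=146.7661 payoff=12.5739 vs cont=20.3270 → 20.3270 [wait]  node(5,4) S=197.8712 payoff=0.0000 vs cont=3.4342 → 3.4342 [wait]  node(5,5) S=266.7717 payoff=0.0000 vs cont=0.0000 → 0.0000 [wait]  ⇒ S*(5)=108.8601
t_4: node(4,0) S=69.5397 payoff=89.8003 vs cont=89.1967 → 89.8003 [stop]  node(4,1) S=93.7540 payoff=65.5860 vs cont=64.9824 → 65.5860 [stop]  node(4,2) S=126.4000 payoff=32.9400 vs cont=36.0083 → 36.0083 [wait]  node(4,3) S=170.4136 payoff=0.0000 vs cont=12.2496 → 12.2496 [wait]  node(4,4) S=229.7530 payoff=0.0000 vs cont=1.7948 → 1.7948 [wait]  ⇒ S*(4)=93.7540
t_3: node(3,0) S=80.7442 payoff=78.5958 vs cont=77.9922 → 78.5958 [stop]  node(3,1) S=108.8601 payoff=50.4799 vs cont=51.3295 → 51.3295 [wait]  node(3,2) S=146.7661 payoff=12.5739 vs cont=24.6198 → 24.6198 [wait]  node(3,3) S=197.8712 payoff=0.0000 vs cont=7.2518 → 7.2518 [wait]  ⇒ S*(3)=80.7442
t_2: node(2,0) S=93.7540 payoff=65.5860 vs cont=65.3848 → 65.5860 [stop]  node(2,1) S=126.4000 payoff=32.9400 vs cont=38.4854 → 38.4854 [wait]  node(2,2) S=170.4136 payoff=0.0000 vs cont=16.3010 → 16.3010 [wait]  ⇒ S*(2)=93.7540
t_1: node(1,0) S=108.8601 payoff=50.4799 vs cont=52.5027 → 52.5027 [wait]  node(1,1) S=146.7661 payoff=12.5739 vs cont=27.8331 → 27.8331 [wait]  ⇒ S*(1)=-
t_0: node(0,0) S=126.4000 payoff=32.9400 vs cont=40.6203 → 40.6203 [wait]  ⇒ S*(0)=-

price = 40.6203
boundary = - - 93.7540 80.7442 93.7540 108.8601 126.4000
tree:
40.6203
52.5027 27.8331
65.5860 38.4854 16.3010
78.5958 51.3295 24.6198 7.2518
89.8003 65.5860 36.0083 12.2496 1.7948
99.4500 78.5958 50.4799 20.3270 3.4342 0.0000
107.7606 89.8003 65.5860 32.9400 6.5713 0.0000 0.0000
114.9181 99.4500 78.5958 50.4799 12.5739 0.0000 0.0000 0.0000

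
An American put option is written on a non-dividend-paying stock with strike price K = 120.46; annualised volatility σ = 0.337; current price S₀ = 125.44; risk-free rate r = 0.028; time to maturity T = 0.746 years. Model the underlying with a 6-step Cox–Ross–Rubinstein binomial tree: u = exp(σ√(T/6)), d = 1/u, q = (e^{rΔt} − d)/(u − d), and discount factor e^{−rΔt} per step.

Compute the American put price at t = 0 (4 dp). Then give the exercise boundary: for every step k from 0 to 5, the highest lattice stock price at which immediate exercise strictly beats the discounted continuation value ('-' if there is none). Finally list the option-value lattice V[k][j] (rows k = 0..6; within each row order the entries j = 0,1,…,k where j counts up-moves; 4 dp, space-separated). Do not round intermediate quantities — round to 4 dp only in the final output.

price = 10.8394
boundary = - - - 87.8244 77.9845 87.8244
tree:
10.8394
16.2646 5.1558
23.5569 8.6372 1.4956
32.6356 14.0847 2.9141 0.0000
42.4755 22.0963 5.6777 0.0000 0.0000
51.2129 32.6356 11.0625 0.0000 0.0000 0.0000
58.9714 42.4755 21.5541 0.0000 0.0000 0.0000 0.0000

Δt=0.12433  u=1.12618  d=0.88796  q=0.48497  discount=0.99652
step 6 (expiry): payoffs max(K−S,0) = 58.9714 42.4755 21.5541 0.0000 0.0000 0.0000 0.0000
step 5: (k=5,j=0): S=69.2471, (K−S)⁺=51.2129, hold=50.7943 ⇒ V=51.2129 exercise | (k=5,j=1): S=87.8244, (K−S)⁺=32.6356, hold=32.2170 ⇒ V=32.6356 exercise | (k=5,j=2): S=111.3856, (K−S)⁺=9.0744, hold=11.0625 ⇒ V=11.0625 continue | (k=5,j=3): S=141.2677, (K−S)⁺=0.0000, hold=0.0000 ⇒ V=0.0000 continue | (k=5,j=4): S=179.1665, (K−S)⁺=0.0000, hold=0.0000 ⇒ V=0.0000 continue | (k=5,j=5): S=227.2326, (K−S)⁺=0.0000, hold=0.0000 ⇒ V=0.0000 continue  boundary S*=87.8244
step 4: (k=4,j=0): S=77.9845, (K−S)⁺=42.4755, hold=42.0569 ⇒ V=42.4755 exercise | (k=4,j=1): S=98.9059, (K−S)⁺=21.5541, hold=22.0963 ⇒ V=22.0963 continue | (k=4,j=2): S=125.4400, (K−S)⁺=0.0000, hold=5.6777 ⇒ V=5.6777 continue | (k=4,j=3): S=159.0926, (K−S)⁺=0.0000, hold=0.0000 ⇒ V=0.0000 continue | (k=4,j=4): S=201.7733, (K−S)⁺=0.0000, hold=0.0000 ⇒ V=0.0000 continue  boundary S*=77.9845
step 3: (k=3,j=0): S=87.8244, (K−S)⁺=32.6356, hold=32.4790 ⇒ V=32.6356 exercise | (k=3,j=1): S=111.3856, (K−S)⁺=9.0744, hold=14.0847 ⇒ V=14.0847 continue | (k=3,j=2): S=141.2677, (K−S)⁺=0.0000, hold=2.9141 ⇒ V=2.9141 continue | (k=3,j=3): S=179.1665, (K−S)⁺=0.0000, hold=0.0000 ⇒ V=0.0000 continue  boundary S*=87.8244
step 2: (k=2,j=0): S=98.9059, (K−S)⁺=21.5541, hold=23.5569 ⇒ V=23.5569 continue | (k=2,j=1): S=125.4400, (K−S)⁺=0.0000, hold=8.6372 ⇒ V=8.6372 continue | (k=2,j=2): S=159.0926, (K−S)⁺=0.0000, hold=1.4956 ⇒ V=1.4956 continue  boundary S*=-
step 1: (k=1,j=0): S=111.3856, (K−S)⁺=9.0744, hold=16.2646 ⇒ V=16.2646 continue | (k=1,j=1): S=141.2677, (K−S)⁺=0.0000, hold=5.1558 ⇒ V=5.1558 continue  boundary S*=-
step 0: (k=0,j=0): S=125.4400, (K−S)⁺=0.0000, hold=10.8394 ⇒ V=10.8394 continue  boundary S*=-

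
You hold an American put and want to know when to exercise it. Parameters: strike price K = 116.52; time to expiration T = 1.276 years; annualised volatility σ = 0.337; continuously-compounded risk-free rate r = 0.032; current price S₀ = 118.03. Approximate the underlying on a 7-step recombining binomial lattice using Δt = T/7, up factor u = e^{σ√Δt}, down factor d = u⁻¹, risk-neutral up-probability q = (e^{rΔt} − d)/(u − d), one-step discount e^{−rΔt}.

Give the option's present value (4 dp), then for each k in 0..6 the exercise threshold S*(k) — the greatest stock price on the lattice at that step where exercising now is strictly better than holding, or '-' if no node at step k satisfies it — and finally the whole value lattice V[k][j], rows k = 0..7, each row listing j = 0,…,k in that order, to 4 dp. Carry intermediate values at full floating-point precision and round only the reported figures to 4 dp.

price = 15.4819
boundary = - - - 76.6533 66.3810 76.6533 88.5153
tree:
15.4819
21.9616 8.7705
30.1555 13.5035 3.8376
39.8667 20.1810 6.5577 0.9882
50.1390 29.0515 10.9811 1.9276 0.0000
59.0347 39.8667 17.8885 3.7601 0.0000 0.0000
66.7383 50.1390 28.0047 7.3346 0.0000 0.0000 0.0000
73.4096 59.0347 39.8667 14.3072 0.0000 0.0000 0.0000 0.0000

Δt=0.18229  u=1.15475  d=0.86599  q=0.48435  discount=0.99418
step 7 (expiry): payoffs max(K−S,0) = 73.4096 59.0347 39.8667 14.3072 0.0000 0.0000 0.0000 0.0000
step 6: (k=6,j=0): S=49.7817, (K−S)⁺=66.7383, hold=66.0606 ⇒ V=66.7383 exercise | (k=6,j=1): S=66.3810, (K−S)⁺=50.1390, hold=49.4613 ⇒ V=50.1390 exercise | (k=6,j=2): S=88.5153, (K−S)⁺=28.0047, hold=27.3270 ⇒ V=28.0047 exercise | (k=6,j=3): S=118.0300, (K−S)⁺=0.0000, hold=7.3346 ⇒ V=7.3346 continue | (k=6,j=4): S=157.3862, (K−S)⁺=0.0000, hold=0.0000 ⇒ V=0.0000 continue | (k=6,j=5): S=209.8654, (K−S)⁺=0.0000, hold=0.0000 ⇒ V=0.0000 continue | (k=6,j=6): S=279.8434, (K−S)⁺=0.0000, hold=0.0000 ⇒ V=0.0000 continue  boundary S*=88.5153
step 5: (k=5,j=0): S=57.4853, (K−S)⁺=59.0347, hold=58.3570 ⇒ V=59.0347 exercise | (k=5,j=1): S=76.6533, (K−S)⁺=39.8667, hold=39.1890 ⇒ V=39.8667 exercise | (k=5,j=2): S=102.2128, (K−S)⁺=14.3072, hold=17.8885 ⇒ V=17.8885 continue | (k=5,j=3): S=136.2949, (K−S)⁺=0.0000, hold=3.7601 ⇒ V=3.7601 continue | (k=5,j=4): S=181.7414, (K−S)⁺=0.0000, hold=0.0000 ⇒ V=0.0000 continue | (k=5,j=5): S=242.3416, (K−S)⁺=0.0000, hold=0.0000 ⇒ V=0.0000 continue  boundary S*=76.6533
step 4: (k=4,j=0): S=66.3810, (K−S)⁺=50.1390, hold=49.4613 ⇒ V=50.1390 exercise | (k=4,j=1): S=88.5153, (K−S)⁺=28.0047, hold=29.0515 ⇒ V=29.0515 continue | (k=4,j=2): S=118.0300, (K−S)⁺=0.0000, hold=10.9811 ⇒ V=10.9811 continue | (k=4,j=3): S=157.3862, (K−S)⁺=0.0000, hold=1.9276 ⇒ V=1.9276 continue | (k=4,j=4): S=209.8654, (K−S)⁺=0.0000, hold=0.0000 ⇒ V=0.0000 continue  boundary S*=66.3810
step 3: (k=3,j=0): S=76.6533, (K−S)⁺=39.8667, hold=39.6930 ⇒ V=39.8667 exercise | (k=3,j=1): S=102.2128, (K−S)⁺=14.3072, hold=20.1810 ⇒ V=20.1810 continue | (k=3,j=2): S=136.2949, (K−S)⁺=0.0000, hold=6.5577 ⇒ V=6.5577 continue | (k=3,j=3): S=181.7414, (K−S)⁺=0.0000, hold=0.9882 ⇒ V=0.9882 continue  boundary S*=76.6533
step 2: (k=2,j=0): S=88.5153, (K−S)⁺=28.0047, hold=30.1555 ⇒ V=30.1555 continue | (k=2,j=1): S=118.0300, (K−S)⁺=0.0000, hold=13.5035 ⇒ V=13.5035 continue | (k=2,j=2): S=157.3862, (K−S)⁺=0.0000, hold=3.8376 ⇒ V=3.8376 continue  boundary S*=-
step 1: (k=1,j=0): S=102.2128, (K−S)⁺=14.3072, hold=21.9616 ⇒ V=21.9616 continue | (k=1,j=1): S=136.2949, (K−S)⁺=0.0000, hold=8.7705 ⇒ V=8.7705 continue  boundary S*=-
step 0: (k=0,j=0): S=118.0300, (K−S)⁺=0.0000, hold=15.4819 ⇒ V=15.4819 continue  boundary S*=-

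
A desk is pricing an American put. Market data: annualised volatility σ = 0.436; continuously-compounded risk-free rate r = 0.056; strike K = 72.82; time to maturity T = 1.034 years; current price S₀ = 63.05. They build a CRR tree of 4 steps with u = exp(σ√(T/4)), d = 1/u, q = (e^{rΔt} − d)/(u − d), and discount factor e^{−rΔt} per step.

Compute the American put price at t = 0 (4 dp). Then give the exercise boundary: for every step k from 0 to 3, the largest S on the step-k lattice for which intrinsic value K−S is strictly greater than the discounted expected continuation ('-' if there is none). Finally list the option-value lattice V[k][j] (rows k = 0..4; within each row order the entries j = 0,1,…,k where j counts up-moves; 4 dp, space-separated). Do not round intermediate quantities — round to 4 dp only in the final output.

params: Δt=0.25850 u=1.24817 d=0.80118 q=0.47743 e^(-rΔt)=0.98563
t_4 payoffs: 46.8426 32.3493 9.7700 0.0000 0.0000
t_3: node(3,0) S=32.4241 payoff=40.3959 vs cont=39.3493 → 40.3959 [stop]  node(3,1) S=50.5141 payoff=22.3059 vs cont=21.2593 → 22.3059 [stop]  node(3,2) S=78.6968 payoff=0.0000 vs cont=5.0322 → 5.0322 [wait]  node(3,3) S=122.6032 payoff=0.0000 vs cont=0.0000 → 0.0000 [wait]  ⇒ S*(3)=50.5141
t_2: node(2,0) S=40.4707 payoff=32.3493 vs cont=31.3028 → 32.3493 [stop]  node(2,1) S=63.0500 payoff=9.7700 vs cont=13.8569 → 13.8569 [wait]  node(2,2) S=98.2267 payoff=0.0000 vs cont=2.5919 → 2.5919 [wait]  ⇒ S*(2)=40.4707
t_1: node(1,0) S=50.5141 payoff=22.3059 vs cont=23.1825 → 23.1825 [wait]  node(1,1) S=78.6968 payoff=0.0000 vs cont=8.3568 → 8.3568 [wait]  ⇒ S*(1)=-
t_0: node(0,0) S=63.0500 payoff=9.7700 vs cont=15.8728 → 15.8728 [wait]  ⇒ S*(0)=-

price = 15.8728
boundary = - - 40.4707 50.5141
tree:
15.8728
23.1825 8.3568
32.3493 13.8569 2.5919
40.3959 22.3059 5.0322 0.0000
46.8426 32.3493 9.7700 0.0000 0.0000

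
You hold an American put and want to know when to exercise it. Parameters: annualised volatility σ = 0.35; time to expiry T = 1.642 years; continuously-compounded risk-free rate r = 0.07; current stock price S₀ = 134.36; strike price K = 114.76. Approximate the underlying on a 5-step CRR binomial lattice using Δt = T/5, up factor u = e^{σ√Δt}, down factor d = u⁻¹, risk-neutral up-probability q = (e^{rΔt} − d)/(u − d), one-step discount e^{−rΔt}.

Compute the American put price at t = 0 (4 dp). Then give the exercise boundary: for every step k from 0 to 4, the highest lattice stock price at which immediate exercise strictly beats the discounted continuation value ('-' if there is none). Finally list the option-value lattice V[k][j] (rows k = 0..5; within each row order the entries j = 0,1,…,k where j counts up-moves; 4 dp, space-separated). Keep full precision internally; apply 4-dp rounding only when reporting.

Δt=0.32840  u=1.22210  d=0.81826  q=0.50761  discount=0.97727
step 5 (expiry): payoffs max(K−S,0) = 65.4728 41.1480 4.8182 0.0000 0.0000 0.0000
step 4: (k=4,j=0): S=60.2339, (K−S)⁺=54.5261, hold=51.9180 ⇒ V=54.5261 exercise | (k=4,j=1): S=89.9613, (K−S)⁺=24.7987, hold=22.1907 ⇒ V=24.7987 exercise | (k=4,j=2): S=134.3600, (K−S)⁺=0.0000, hold=2.3185 ⇒ V=2.3185 continue | (k=4,j=3): S=200.6709, (K−S)⁺=0.0000, hold=0.0000 ⇒ V=0.0000 continue | (k=4,j=4): S=299.7082, (K−S)⁺=0.0000, hold=0.0000 ⇒ V=0.0000 continue  boundary S*=89.9613
step 3: (k=3,j=0): S=73.6120, (K−S)⁺=41.1480, hold=38.5400 ⇒ V=41.1480 exercise | (k=3,j=1): S=109.9418, (K−S)⁺=4.8182, hold=13.0834 ⇒ V=13.0834 continue | (k=3,j=2): S=164.2015, (K−S)⁺=0.0000, hold=1.1157 ⇒ V=1.1157 continue | (k=3,j=3): S=245.2401, (K−S)⁺=0.0000, hold=0.0000 ⇒ V=0.0000 continue  boundary S*=73.6120
step 2: (k=2,j=0): S=89.9613, (K−S)⁺=24.7987, hold=26.2908 ⇒ V=26.2908 continue | (k=2,j=1): S=134.3600, (K−S)⁺=0.0000, hold=6.8492 ⇒ V=6.8492 continue | (k=2,j=2): S=200.6709, (K−S)⁺=0.0000, hold=0.5369 ⇒ V=0.5369 continue  boundary S*=-
step 1: (k=1,j=0): S=109.9418, (K−S)⁺=4.8182, hold=16.0489 ⇒ V=16.0489 continue | (k=1,j=1): S=164.2015, (K−S)⁺=0.0000, hold=3.5622 ⇒ V=3.5622 continue  boundary S*=-
step 0: (k=0,j=0): S=134.3600, (K−S)⁺=0.0000, hold=9.4899 ⇒ V=9.4899 continue  boundary S*=-

price = 9.4899
boundary = - - - 73.6120 89.9613
tree:
9.4899
16.0489 3.5622
26.2908 6.8492 0.5369
41.1480 13.0834 1.1157 0.0000
54.5261 24.7987 2.3185 0.0000 0.0000
65.4728 41.1480 4.8182 0.0000 0.0000 0.0000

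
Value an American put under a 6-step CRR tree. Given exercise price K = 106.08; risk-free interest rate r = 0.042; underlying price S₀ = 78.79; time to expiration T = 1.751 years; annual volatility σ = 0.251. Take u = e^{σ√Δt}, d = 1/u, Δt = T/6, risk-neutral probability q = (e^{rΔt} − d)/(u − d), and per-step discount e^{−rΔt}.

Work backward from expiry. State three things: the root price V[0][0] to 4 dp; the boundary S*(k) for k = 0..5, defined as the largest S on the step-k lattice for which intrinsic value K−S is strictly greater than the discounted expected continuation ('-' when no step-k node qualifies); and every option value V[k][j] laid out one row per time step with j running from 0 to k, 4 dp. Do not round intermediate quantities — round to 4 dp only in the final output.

price = 27.3433
boundary = - 68.7992 78.7900 68.7992 78.7900 90.2317
tree:
27.3433
37.2808 18.5115
46.0048 27.2900 10.5737
53.6225 37.2808 17.3713 4.3365
60.2743 46.0048 27.2900 8.3171 0.6392
66.0826 53.6225 37.2808 15.8483 1.3247 0.0000
71.1544 60.2743 46.0048 27.2900 2.7452 0.0000 0.0000

Δt=0.29183  u=1.14522  d=0.87320  q=0.51149  discount=0.98782
step 6 (expiry): payoffs max(K−S,0) = 71.1544 60.2743 46.0048 27.2900 2.7452 0.0000 0.0000
step 5: (k=5,j=0): S=39.9974, (K−S)⁺=66.0826, hold=64.7903 ⇒ V=66.0826 exercise | (k=5,j=1): S=52.4575, (K−S)⁺=53.6225, hold=52.3302 ⇒ V=53.6225 exercise | (k=5,j=2): S=68.7992, (K−S)⁺=37.2808, hold=35.9885 ⇒ V=37.2808 exercise | (k=5,j=3): S=90.2317, (K−S)⁺=15.8483, hold=14.5561 ⇒ V=15.8483 exercise | (k=5,j=4): S=118.3408, (K−S)⁺=0.0000, hold=1.3247 ⇒ V=1.3247 continue | (k=5,j=5): S=155.2066, (K−S)⁺=0.0000, hold=0.0000 ⇒ V=0.0000 continue  boundary S*=90.2317
step 4: (k=4,j=0): S=45.8057, (K−S)⁺=60.2743, hold=58.9820 ⇒ V=60.2743 exercise | (k=4,j=1): S=60.0752, (K−S)⁺=46.0048, hold=44.7125 ⇒ V=46.0048 exercise | (k=4,j=2): S=78.7900, (K−S)⁺=27.2900, hold=25.9977 ⇒ V=27.2900 exercise | (k=4,j=3): S=103.3348, (K−S)⁺=2.7452, hold=8.3171 ⇒ V=8.3171 continue | (k=4,j=4): S=135.5259, (K−S)⁺=0.0000, hold=0.6392 ⇒ V=0.6392 continue  boundary S*=78.7900
step 3: (k=3,j=0): S=52.4575, (K−S)⁺=53.6225, hold=52.3302 ⇒ V=53.6225 exercise | (k=3,j=1): S=68.7992, (K−S)⁺=37.2808, hold=35.9885 ⇒ V=37.2808 exercise | (k=3,j=2): S=90.2317, (K−S)⁺=15.8483, hold=17.3713 ⇒ V=17.3713 continue | (k=3,j=3): S=118.3408, (K−S)⁺=0.0000, hold=4.3365 ⇒ V=4.3365 continue  boundary S*=68.7992
step 2: (k=2,j=0): S=60.0752, (K−S)⁺=46.0048, hold=44.7125 ⇒ V=46.0048 exercise | (k=2,j=1): S=78.7900, (K−S)⁺=27.2900, hold=26.7672 ⇒ V=27.2900 exercise | (k=2,j=2): S=103.3348, (K−S)⁺=2.7452, hold=10.5737 ⇒ V=10.5737 continue  boundary S*=78.7900
step 1: (k=1,j=0): S=68.7992, (K−S)⁺=37.2808, hold=35.9885 ⇒ V=37.2808 exercise | (k=1,j=1): S=90.2317, (K−S)⁺=15.8483, hold=18.5115 ⇒ V=18.5115 continue  boundary S*=68.7992
step 0: (k=0,j=0): S=78.7900, (K−S)⁺=27.2900, hold=27.3433 ⇒ V=27.3433 continue  boundary S*=-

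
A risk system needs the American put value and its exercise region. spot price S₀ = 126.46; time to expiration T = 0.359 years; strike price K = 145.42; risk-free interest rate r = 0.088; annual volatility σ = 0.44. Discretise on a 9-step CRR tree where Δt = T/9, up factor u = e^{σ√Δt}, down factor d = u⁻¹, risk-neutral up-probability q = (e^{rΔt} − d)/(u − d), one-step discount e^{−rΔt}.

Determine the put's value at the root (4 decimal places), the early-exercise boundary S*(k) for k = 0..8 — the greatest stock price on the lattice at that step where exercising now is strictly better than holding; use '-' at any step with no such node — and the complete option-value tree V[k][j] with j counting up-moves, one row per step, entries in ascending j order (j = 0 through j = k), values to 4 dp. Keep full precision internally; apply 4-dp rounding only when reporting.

params: Δt=0.03989 u=1.09185 d=0.91587 q=0.49803 e^(-rΔt)=0.99650
t_9 payoffs: 88.0784 77.0604 63.9253 48.2664 29.5987 7.3441 0.0000 0.0000 0.0000 0.0000
t_8: node(8,0) S=62.6087 payoff=82.8113 vs cont=82.3017 → 82.8113 [stop]  node(8,1) S=74.6388 payoff=70.7812 vs cont=70.2717 → 70.7812 [stop]  node(8,2) S=88.9803 payoff=56.4397 vs cont=55.9301 → 56.4397 [stop]  node(8,3) S=106.0776 payoff=39.3424 vs cont=38.8329 → 39.3424 [stop]  node(8,4) S=126.4600 payoff=18.9600 vs cont=18.4504 → 18.9600 [stop]  node(8,5) S=150.7588 payoff=0.0000 vs cont=3.6736 → 3.6736 [wait]  node(8,6) S=179.7266 payoff=0.0000 vs cont=0.0000 → 0.0000 [wait]  node(8,7) S=214.2604 payoff=0.0000 vs cont=0.0000 → 0.0000 [wait]  node(8,8) S=255.4298 payoff=0.0000 vs cont=0.0000 → 0.0000 [wait]  ⇒ S*(8)=126.4600
t_7: node(7,0) S=68.3596 payoff=77.0604 vs cont=76.5508 → 77.0604 [stop]  node(7,1) S=81.4947 payoff=63.9253 vs cont=63.4158 → 63.9253 [stop]  node(7,2) S=97.1536 payoff=48.2664 vs cont=47.7569 → 48.2664 [stop]  node(7,3) S=115.8213 payoff=29.5987 vs cont=29.0892 → 29.5987 [stop]  node(7,4) S=138.0759 payoff=7.3441 vs cont=11.3072 → 11.3072 [wait]  node(7,5) S=164.6067 payoff=0.0000 vs cont=1.8376 → 1.8376 [wait]  node(7,6) S=196.2353 payoff=0.0000 vs cont=0.0000 → 0.0000 [wait]  node(7,7) S=233.9412 payoff=0.0000 vs cont=0.0000 → 0.0000 [wait]  ⇒ S*(7)=115.8213
t_6: node(6,0) S=74.6388 payoff=70.7812 vs cont=70.2717 → 70.7812 [stop]  node(6,1) S=88.9803 payoff=56.4397 vs cont=55.9301 → 56.4397 [stop]  node(6,2) S=106.0776 payoff=39.3424 vs cont=38.8329 → 39.3424 [stop]  node(6,3) S=126.4600 payoff=18.9600 vs cont=20.4173 → 20.4173 [wait]  node(6,4) S=150.7588 payoff=0.0000 vs cont=6.5680 → 6.5680 [wait]  node(6,5) S=179.7266 payoff=0.0000 vs cont=0.9192 → 0.9192 [wait]  node(6,6) S=214.2604 payoff=0.0000 vs cont=0.0000 → 0.0000 [wait]  ⇒ S*(6)=106.0776
t_5: node(5,0) S=81.4947 payoff=63.9253 vs cont=63.4158 → 63.9253 [stop]  node(5,1) S=97.1536 payoff=48.2664 vs cont=47.7569 → 48.2664 [stop]  node(5,2) S=115.8213 payoff=29.5987 vs cont=29.8124 → 29.8124 [wait]  node(5,3) S=138.0759 payoff=7.3441 vs cont=13.4726 → 13.4726 [wait]  node(5,4) S=164.6067 payoff=0.0000 vs cont=3.7416 → 3.7416 [wait]  node(5,5) S=196.2353 payoff=0.0000 vs cont=0.4598 → 0.4598 [wait]  ⇒ S*(5)=97.1536
t_4: node(4,0) S=88.9803 payoff=56.4397 vs cont=55.9301 → 56.4397 [stop]  node(4,1) S=106.0776 payoff=39.3424 vs cont=38.9389 → 39.3424 [stop]  node(4,2) S=126.4600 payoff=18.9600 vs cont=21.5988 → 21.5988 [wait]  node(4,3) S=150.7588 payoff=0.0000 vs cont=8.5961 → 8.5961 [wait]  node(4,4) S=179.7266 payoff=0.0000 vs cont=2.0998 → 2.0998 [wait]  ⇒ S*(4)=106.0776
t_3: node(3,0) S=97.1536 payoff=48.2664 vs cont=47.7569 → 48.2664 [stop]  node(3,1) S=115.8213 payoff=29.5987 vs cont=30.3987 → 30.3987 [wait]  node(3,2) S=138.0759 payoff=7.3441 vs cont=15.0701 → 15.0701 [wait]  node(3,3) S=164.6067 payoff=0.0000 vs cont=5.3420 → 5.3420 [wait]  ⇒ S*(3)=97.1536
t_2: node(2,0) S=106.0776 payoff=39.3424 vs cont=39.2299 → 39.3424 [stop]  node(2,1) S=126.4600 payoff=18.9600 vs cont=22.6849 → 22.6849 [wait]  node(2,2) S=150.7588 payoff=0.0000 vs cont=10.1894 → 10.1894 [wait]  ⇒ S*(2)=106.0776
t_1: node(1,0) S=115.8213 payoff=29.5987 vs cont=30.9378 → 30.9378 [wait]  node(1,1) S=138.0759 payoff=7.3441 vs cont=16.4041 → 16.4041 [wait]  ⇒ S*(1)=-
t_0: node(0,0) S=126.4600 payoff=18.9600 vs cont=23.6166 → 23.6166 [wait]  ⇒ S*(0)=-

price = 23.6166
boundary = - - 106.0776 97.1536 106.0776 97.1536 106.0776 115.8213 126.4600
tree:
23.6166
30.9378 16.4041
39.3424 22.6849 10.1894
48.2664 30.3987 15.0701 5.3420
56.4397 39.3424 21.5988 8.5961 2.0998
63.9253 48.2664 29.8124 13.4726 3.7416 0.4598
70.7812 56.4397 39.3424 20.4173 6.5680 0.9192 0.0000
77.0604 63.9253 48.2664 29.5987 11.3072 1.8376 0.0000 0.0000
82.8113 70.7812 56.4397 39.3424 18.9600 3.6736 0.0000 0.0000 0.0000
88.0784 77.0604 63.9253 48.2664 29.5987 7.3441 0.0000 0.0000 0.0000 0.0000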